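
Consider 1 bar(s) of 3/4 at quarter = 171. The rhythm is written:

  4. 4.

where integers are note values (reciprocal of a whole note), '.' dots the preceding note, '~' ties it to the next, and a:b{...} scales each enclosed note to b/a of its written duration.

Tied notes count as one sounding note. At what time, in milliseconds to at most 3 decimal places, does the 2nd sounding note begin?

note 2 onset = 3/2b = 526.316ms

1. 0.0ms @ 0 + 526.316ms (3/2)
2. 526.316ms @ 3/2 + 526.316ms (3/2)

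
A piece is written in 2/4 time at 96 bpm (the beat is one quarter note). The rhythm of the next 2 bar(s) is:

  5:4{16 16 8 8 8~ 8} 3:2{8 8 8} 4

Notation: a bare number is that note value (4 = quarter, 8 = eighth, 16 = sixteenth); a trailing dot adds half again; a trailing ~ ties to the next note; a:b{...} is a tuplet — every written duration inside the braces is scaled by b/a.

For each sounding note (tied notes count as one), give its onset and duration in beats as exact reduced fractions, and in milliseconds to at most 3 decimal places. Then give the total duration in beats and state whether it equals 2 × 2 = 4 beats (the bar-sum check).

1) 0.0ms=0b +125.0ms=1/5b
2) 125.0ms=1/5b +125.0ms=1/5b
3) 250.0ms=2/5b +250.0ms=2/5b
4) 500.0ms=4/5b +250.0ms=2/5b
5) 750.0ms=6/5b +500.0ms=4/5b
6) 1250.0ms=2b +208.333ms=1/3b
7) 1458.333ms=7/3b +208.333ms=1/3b
8) 1666.667ms=8/3b +208.333ms=1/3b
9) 1875.0ms=3b +625.0ms=1b
Σ=4b of 4 (96bpm 2/4) — PASS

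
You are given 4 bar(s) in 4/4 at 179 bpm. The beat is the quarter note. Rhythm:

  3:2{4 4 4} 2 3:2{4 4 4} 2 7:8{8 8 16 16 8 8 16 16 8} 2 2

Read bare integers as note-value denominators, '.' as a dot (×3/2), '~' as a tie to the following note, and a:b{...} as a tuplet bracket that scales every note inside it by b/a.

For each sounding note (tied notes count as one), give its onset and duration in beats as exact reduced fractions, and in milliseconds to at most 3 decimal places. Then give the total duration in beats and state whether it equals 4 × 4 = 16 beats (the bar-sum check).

1) 0.0ms=0b +223.464ms=2/3b
2) 223.464ms=2/3b +223.464ms=2/3b
3) 446.927ms=4/3b +223.464ms=2/3b
4) 670.391ms=2b +670.391ms=2b
5) 1340.782ms=4b +223.464ms=2/3b
6) 1564.246ms=14/3b +223.464ms=2/3b
7) 1787.709ms=16/3b +223.464ms=2/3b
8) 2011.173ms=6b +670.391ms=2b
9) 2681.564ms=8b +191.54ms=4/7b
10) 2873.105ms=60/7b +191.54ms=4/7b
11) 3064.645ms=64/7b +95.77ms=2/7b
12) 3160.415ms=66/7b +95.77ms=2/7b
13) 3256.185ms=68/7b +191.54ms=4/7b
14) 3447.725ms=72/7b +191.54ms=4/7b
15) 3639.266ms=76/7b +95.77ms=2/7b
16) 3735.036ms=78/7b +95.77ms=2/7b
17) 3830.806ms=80/7b +191.54ms=4/7b
18) 4022.346ms=12b +670.391ms=2b
19) 4692.737ms=14b +670.391ms=2b
Σ=16b of 16 (179bpm 4/4) — PASS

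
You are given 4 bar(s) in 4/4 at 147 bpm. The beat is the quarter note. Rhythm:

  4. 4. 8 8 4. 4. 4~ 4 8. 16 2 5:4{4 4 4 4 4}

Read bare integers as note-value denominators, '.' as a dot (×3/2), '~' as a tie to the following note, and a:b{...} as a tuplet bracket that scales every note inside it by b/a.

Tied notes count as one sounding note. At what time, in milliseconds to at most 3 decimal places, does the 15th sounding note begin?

1. 0.0ms @ 0 + 612.245ms (3/2)
2. 612.245ms @ 3/2 + 612.245ms (3/2)
3. 1224.49ms @ 3 + 204.082ms (1/2)
4. 1428.571ms @ 7/2 + 204.082ms (1/2)
5. 1632.653ms @ 4 + 612.245ms (3/2)
6. 2244.898ms @ 11/2 + 612.245ms (3/2)
7. 2857.143ms @ 7 + 816.327ms (2)
8. 3673.469ms @ 9 + 306.122ms (3/4)
9. 3979.592ms @ 39/4 + 102.041ms (1/4)
10. 4081.633ms @ 10 + 816.327ms (2)
11. 4897.959ms @ 12 + 326.531ms (4/5)
12. 5224.49ms @ 64/5 + 326.531ms (4/5)
13. 5551.02ms @ 68/5 + 326.531ms (4/5)
14. 5877.551ms @ 72/5 + 326.531ms (4/5)
15. 6204.082ms @ 76/5 + 326.531ms (4/5)

note 15 onset = 76/5b = 6204.082ms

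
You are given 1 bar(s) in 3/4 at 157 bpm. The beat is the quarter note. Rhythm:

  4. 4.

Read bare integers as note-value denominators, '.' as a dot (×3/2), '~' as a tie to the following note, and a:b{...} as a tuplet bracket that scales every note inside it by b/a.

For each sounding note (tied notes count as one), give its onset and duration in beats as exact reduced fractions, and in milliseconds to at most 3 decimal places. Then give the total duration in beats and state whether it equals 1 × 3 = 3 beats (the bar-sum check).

1) 0.0ms=0b +573.248ms=3/2b
2) 573.248ms=3/2b +573.248ms=3/2b
Σ=3b of 3 (157bpm 3/4) — PASS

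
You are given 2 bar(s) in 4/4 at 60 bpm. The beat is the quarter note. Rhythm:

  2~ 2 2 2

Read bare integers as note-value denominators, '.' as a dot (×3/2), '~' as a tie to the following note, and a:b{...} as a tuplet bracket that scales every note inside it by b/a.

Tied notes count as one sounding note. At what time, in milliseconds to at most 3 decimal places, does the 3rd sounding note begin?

1. 0.0ms @ 0 + 4000.0ms (4)
2. 4000.0ms @ 4 + 2000.0ms (2)
3. 6000.0ms @ 6 + 2000.0ms (2)

note 3 onset = 6b = 6000.0ms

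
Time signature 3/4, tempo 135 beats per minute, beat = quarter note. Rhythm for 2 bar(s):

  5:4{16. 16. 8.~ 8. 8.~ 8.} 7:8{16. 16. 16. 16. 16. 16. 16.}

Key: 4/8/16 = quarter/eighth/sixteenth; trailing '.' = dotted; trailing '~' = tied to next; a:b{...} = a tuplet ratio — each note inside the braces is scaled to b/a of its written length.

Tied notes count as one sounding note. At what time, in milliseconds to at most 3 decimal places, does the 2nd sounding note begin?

1. 0.0ms @ 0 + 133.333ms (3/10)
2. 133.333ms @ 3/10 + 133.333ms (3/10)
3. 266.667ms @ 3/5 + 533.333ms (6/5)
4. 800.0ms @ 9/5 + 533.333ms (6/5)
5. 1333.333ms @ 3 + 190.476ms (3/7)
6. 1523.81ms @ 24/7 + 190.476ms (3/7)
7. 1714.286ms @ 27/7 + 190.476ms (3/7)
8. 1904.762ms @ 30/7 + 190.476ms (3/7)
9. 2095.238ms @ 33/7 + 190.476ms (3/7)
10. 2285.714ms @ 36/7 + 190.476ms (3/7)
11. 2476.19ms @ 39/7 + 190.476ms (3/7)

note 2 onset = 3/10b = 133.333ms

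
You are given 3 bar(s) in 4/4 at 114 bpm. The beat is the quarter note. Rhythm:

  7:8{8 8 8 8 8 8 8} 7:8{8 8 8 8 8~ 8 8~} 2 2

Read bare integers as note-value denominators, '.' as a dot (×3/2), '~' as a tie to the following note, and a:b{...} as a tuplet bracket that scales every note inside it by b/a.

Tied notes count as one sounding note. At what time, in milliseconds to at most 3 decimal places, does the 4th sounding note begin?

note 4 onset = 12/7b = 902.256ms

1. 0.0ms @ 0 + 300.752ms (4/7)
2. 300.752ms @ 4/7 + 300.752ms (4/7)
3. 601.504ms @ 8/7 + 300.752ms (4/7)
4. 902.256ms @ 12/7 + 300.752ms (4/7)
5. 1203.008ms @ 16/7 + 300.752ms (4/7)
6. 1503.759ms @ 20/7 + 300.752ms (4/7)
7. 1804.511ms @ 24/7 + 300.752ms (4/7)
8. 2105.263ms @ 4 + 300.752ms (4/7)
9. 2406.015ms @ 32/7 + 300.752ms (4/7)
10. 2706.767ms @ 36/7 + 300.752ms (4/7)
11. 3007.519ms @ 40/7 + 300.752ms (4/7)
12. 3308.271ms @ 44/7 + 601.504ms (8/7)
13. 3909.774ms @ 52/7 + 1353.383ms (18/7)
14. 5263.158ms @ 10 + 1052.632ms (2)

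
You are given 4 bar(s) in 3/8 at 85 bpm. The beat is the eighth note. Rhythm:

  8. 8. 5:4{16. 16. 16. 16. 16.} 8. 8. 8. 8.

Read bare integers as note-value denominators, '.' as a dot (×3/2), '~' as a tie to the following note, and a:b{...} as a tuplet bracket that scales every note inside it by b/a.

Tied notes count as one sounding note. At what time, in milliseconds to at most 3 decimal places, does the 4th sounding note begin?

1. 0.0ms @ 0 + 1058.824ms (3/2)
2. 1058.824ms @ 3/2 + 1058.824ms (3/2)
3. 2117.647ms @ 3 + 423.529ms (3/5)
4. 2541.176ms @ 18/5 + 423.529ms (3/5)
5. 2964.706ms @ 21/5 + 423.529ms (3/5)
6. 3388.235ms @ 24/5 + 423.529ms (3/5)
7. 3811.765ms @ 27/5 + 423.529ms (3/5)
8. 4235.294ms @ 6 + 1058.824ms (3/2)
9. 5294.118ms @ 15/2 + 1058.824ms (3/2)
10. 6352.941ms @ 9 + 1058.824ms (3/2)
11. 7411.765ms @ 21/2 + 1058.824ms (3/2)

note 4 onset = 18/5b = 2541.176ms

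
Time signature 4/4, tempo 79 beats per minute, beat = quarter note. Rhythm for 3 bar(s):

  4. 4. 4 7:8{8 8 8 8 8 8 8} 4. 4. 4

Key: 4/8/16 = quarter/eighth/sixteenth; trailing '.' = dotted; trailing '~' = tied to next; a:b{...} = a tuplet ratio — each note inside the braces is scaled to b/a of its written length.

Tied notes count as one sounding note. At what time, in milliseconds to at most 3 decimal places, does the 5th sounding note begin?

1. 0.0ms @ 0 + 1139.241ms (3/2)
2. 1139.241ms @ 3/2 + 1139.241ms (3/2)
3. 2278.481ms @ 3 + 759.494ms (1)
4. 3037.975ms @ 4 + 433.996ms (4/7)
5. 3471.971ms @ 32/7 + 433.996ms (4/7)
6. 3905.967ms @ 36/7 + 433.996ms (4/7)
7. 4339.964ms @ 40/7 + 433.996ms (4/7)
8. 4773.96ms @ 44/7 + 433.996ms (4/7)
9. 5207.957ms @ 48/7 + 433.996ms (4/7)
10. 5641.953ms @ 52/7 + 433.996ms (4/7)
11. 6075.949ms @ 8 + 1139.241ms (3/2)
12. 7215.19ms @ 19/2 + 1139.241ms (3/2)
13. 8354.43ms @ 11 + 759.494ms (1)

note 5 onset = 32/7b = 3471.971ms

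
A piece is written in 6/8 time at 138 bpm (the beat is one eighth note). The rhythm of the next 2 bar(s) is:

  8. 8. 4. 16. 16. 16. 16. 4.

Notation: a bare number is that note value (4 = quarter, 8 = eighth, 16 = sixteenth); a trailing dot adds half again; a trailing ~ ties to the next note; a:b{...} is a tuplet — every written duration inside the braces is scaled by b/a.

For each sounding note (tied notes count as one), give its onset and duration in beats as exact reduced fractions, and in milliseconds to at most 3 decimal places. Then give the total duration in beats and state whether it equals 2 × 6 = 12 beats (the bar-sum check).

1) 0.0ms=0b +652.174ms=3/2b
2) 652.174ms=3/2b +652.174ms=3/2b
3) 1304.348ms=3b +1304.348ms=3b
4) 2608.696ms=6b +326.087ms=3/4b
5) 2934.783ms=27/4b +326.087ms=3/4b
6) 3260.87ms=15/2b +326.087ms=3/4b
7) 3586.957ms=33/4b +326.087ms=3/4b
8) 3913.043ms=9b +1304.348ms=3b
Σ=12b of 12 (138bpm 6/8) — PASS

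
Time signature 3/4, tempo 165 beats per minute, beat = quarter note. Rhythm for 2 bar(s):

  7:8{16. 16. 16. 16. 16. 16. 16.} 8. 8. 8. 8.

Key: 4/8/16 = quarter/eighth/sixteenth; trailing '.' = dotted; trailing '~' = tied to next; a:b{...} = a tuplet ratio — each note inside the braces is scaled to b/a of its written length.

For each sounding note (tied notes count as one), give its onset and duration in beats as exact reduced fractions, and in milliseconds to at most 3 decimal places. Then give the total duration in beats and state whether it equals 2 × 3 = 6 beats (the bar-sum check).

1) 0.0ms=0b +155.844ms=3/7b
2) 155.844ms=3/7b +155.844ms=3/7b
3) 311.688ms=6/7b +155.844ms=3/7b
4) 467.532ms=9/7b +155.844ms=3/7b
5) 623.377ms=12/7b +155.844ms=3/7b
6) 779.221ms=15/7b +155.844ms=3/7b
7) 935.065ms=18/7b +155.844ms=3/7b
8) 1090.909ms=3b +272.727ms=3/4b
9) 1363.636ms=15/4b +272.727ms=3/4b
10) 1636.364ms=9/2b +272.727ms=3/4b
11) 1909.091ms=21/4b +272.727ms=3/4b
Σ=6b of 6 (165bpm 3/4) — PASS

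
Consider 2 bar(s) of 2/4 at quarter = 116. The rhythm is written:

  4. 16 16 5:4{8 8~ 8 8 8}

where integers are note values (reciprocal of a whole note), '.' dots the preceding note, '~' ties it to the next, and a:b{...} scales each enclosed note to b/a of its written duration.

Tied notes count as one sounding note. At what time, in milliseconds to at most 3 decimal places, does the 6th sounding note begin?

1. 0.0ms @ 0 + 775.862ms (3/2)
2. 775.862ms @ 3/2 + 129.31ms (1/4)
3. 905.172ms @ 7/4 + 129.31ms (1/4)
4. 1034.483ms @ 2 + 206.897ms (2/5)
5. 1241.379ms @ 12/5 + 413.793ms (4/5)
6. 1655.172ms @ 16/5 + 206.897ms (2/5)
7. 1862.069ms @ 18/5 + 206.897ms (2/5)

note 6 onset = 16/5b = 1655.172ms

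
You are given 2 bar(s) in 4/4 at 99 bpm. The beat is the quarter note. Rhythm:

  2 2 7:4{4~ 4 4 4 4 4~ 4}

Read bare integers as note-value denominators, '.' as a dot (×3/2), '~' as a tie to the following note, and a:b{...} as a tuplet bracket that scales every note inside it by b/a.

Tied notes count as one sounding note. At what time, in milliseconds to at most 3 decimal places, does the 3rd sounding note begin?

1. 0.0ms @ 0 + 1212.121ms (2)
2. 1212.121ms @ 2 + 1212.121ms (2)
3. 2424.242ms @ 4 + 692.641ms (8/7)
4. 3116.883ms @ 36/7 + 346.32ms (4/7)
5. 3463.203ms @ 40/7 + 346.32ms (4/7)
6. 3809.524ms @ 44/7 + 346.32ms (4/7)
7. 4155.844ms @ 48/7 + 692.641ms (8/7)

note 3 onset = 4b = 2424.242ms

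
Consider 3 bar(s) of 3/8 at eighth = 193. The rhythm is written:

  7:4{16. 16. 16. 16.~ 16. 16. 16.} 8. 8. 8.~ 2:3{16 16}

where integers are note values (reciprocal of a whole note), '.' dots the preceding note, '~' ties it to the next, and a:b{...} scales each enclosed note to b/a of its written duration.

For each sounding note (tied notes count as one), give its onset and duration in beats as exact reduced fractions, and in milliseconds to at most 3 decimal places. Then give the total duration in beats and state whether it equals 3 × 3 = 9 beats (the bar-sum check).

1) 0.0ms=0b +133.235ms=3/7b
2) 133.235ms=3/7b +133.235ms=3/7b
3) 266.469ms=6/7b +133.235ms=3/7b
4) 399.704ms=9/7b +266.469ms=6/7b
5) 666.173ms=15/7b +133.235ms=3/7b
6) 799.408ms=18/7b +133.235ms=3/7b
7) 932.642ms=3b +466.321ms=3/2b
8) 1398.964ms=9/2b +466.321ms=3/2b
9) 1865.285ms=6b +699.482ms=9/4b
10) 2564.767ms=33/4b +233.161ms=3/4b
Σ=9b of 9 (193bpm 3/8) — PASS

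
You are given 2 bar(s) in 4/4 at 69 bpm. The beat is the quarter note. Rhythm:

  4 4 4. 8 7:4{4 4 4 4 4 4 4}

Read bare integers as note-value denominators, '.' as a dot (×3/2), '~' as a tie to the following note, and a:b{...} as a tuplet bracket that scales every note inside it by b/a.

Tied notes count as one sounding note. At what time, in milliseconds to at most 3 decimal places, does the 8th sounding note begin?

1. 0.0ms @ 0 + 869.565ms (1)
2. 869.565ms @ 1 + 869.565ms (1)
3. 1739.13ms @ 2 + 1304.348ms (3/2)
4. 3043.478ms @ 7/2 + 434.783ms (1/2)
5. 3478.261ms @ 4 + 496.894ms (4/7)
6. 3975.155ms @ 32/7 + 496.894ms (4/7)
7. 4472.05ms @ 36/7 + 496.894ms (4/7)
8. 4968.944ms @ 40/7 + 496.894ms (4/7)
9. 5465.839ms @ 44/7 + 496.894ms (4/7)
10. 5962.733ms @ 48/7 + 496.894ms (4/7)
11. 6459.627ms @ 52/7 + 496.894ms (4/7)

note 8 onset = 40/7b = 4968.944ms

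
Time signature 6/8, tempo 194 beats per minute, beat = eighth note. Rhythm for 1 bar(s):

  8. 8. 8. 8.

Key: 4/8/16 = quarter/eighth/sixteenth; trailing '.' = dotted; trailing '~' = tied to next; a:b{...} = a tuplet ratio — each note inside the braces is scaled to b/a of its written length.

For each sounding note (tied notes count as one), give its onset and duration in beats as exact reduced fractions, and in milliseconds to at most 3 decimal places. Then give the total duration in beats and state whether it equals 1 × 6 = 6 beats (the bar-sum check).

1) 0.0ms=0b +463.918ms=3/2b
2) 463.918ms=3/2b +463.918ms=3/2b
3) 927.835ms=3b +463.918ms=3/2b
4) 1391.753ms=9/2b +463.918ms=3/2b
Σ=6b of 6 (194bpm 6/8) — PASS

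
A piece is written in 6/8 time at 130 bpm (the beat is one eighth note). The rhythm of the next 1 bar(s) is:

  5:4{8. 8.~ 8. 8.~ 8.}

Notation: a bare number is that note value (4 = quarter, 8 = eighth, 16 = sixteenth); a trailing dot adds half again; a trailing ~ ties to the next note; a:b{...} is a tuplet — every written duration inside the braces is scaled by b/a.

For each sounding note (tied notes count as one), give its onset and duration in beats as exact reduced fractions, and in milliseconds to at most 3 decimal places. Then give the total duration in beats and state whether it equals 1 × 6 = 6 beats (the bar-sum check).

1) 0.0ms=0b +553.846ms=6/5b
2) 553.846ms=6/5b +1107.692ms=12/5b
3) 1661.538ms=18/5b +1107.692ms=12/5b
Σ=6b of 6 (130bpm 6/8) — PASS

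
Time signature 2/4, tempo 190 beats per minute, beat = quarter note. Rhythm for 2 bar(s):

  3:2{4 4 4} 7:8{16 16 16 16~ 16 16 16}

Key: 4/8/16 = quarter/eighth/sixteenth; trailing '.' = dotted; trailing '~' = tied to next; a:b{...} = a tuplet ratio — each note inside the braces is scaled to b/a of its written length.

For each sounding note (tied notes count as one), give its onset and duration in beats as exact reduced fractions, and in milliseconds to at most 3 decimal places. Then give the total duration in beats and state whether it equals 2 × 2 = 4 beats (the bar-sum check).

1) 0.0ms=0b +210.526ms=2/3b
2) 210.526ms=2/3b +210.526ms=2/3b
3) 421.053ms=4/3b +210.526ms=2/3b
4) 631.579ms=2b +90.226ms=2/7b
5) 721.805ms=16/7b +90.226ms=2/7b
6) 812.03ms=18/7b +90.226ms=2/7b
7) 902.256ms=20/7b +180.451ms=4/7b
8) 1082.707ms=24/7b +90.226ms=2/7b
9) 1172.932ms=26/7b +90.226ms=2/7b
Σ=4b of 4 (190bpm 2/4) — PASS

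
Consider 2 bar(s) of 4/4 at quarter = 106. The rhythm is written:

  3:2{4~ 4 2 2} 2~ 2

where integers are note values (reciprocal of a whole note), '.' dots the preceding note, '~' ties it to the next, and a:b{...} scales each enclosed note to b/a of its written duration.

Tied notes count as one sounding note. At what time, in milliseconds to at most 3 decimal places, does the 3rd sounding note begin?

note 3 onset = 8/3b = 1509.434ms

1. 0.0ms @ 0 + 754.717ms (4/3)
2. 754.717ms @ 4/3 + 754.717ms (4/3)
3. 1509.434ms @ 8/3 + 754.717ms (4/3)
4. 2264.151ms @ 4 + 2264.151ms (4)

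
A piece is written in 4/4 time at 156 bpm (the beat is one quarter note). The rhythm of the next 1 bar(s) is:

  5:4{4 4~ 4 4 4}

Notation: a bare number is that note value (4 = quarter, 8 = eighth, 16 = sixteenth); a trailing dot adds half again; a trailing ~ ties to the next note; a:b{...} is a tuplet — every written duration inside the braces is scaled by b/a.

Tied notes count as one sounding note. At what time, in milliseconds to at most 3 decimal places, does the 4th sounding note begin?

1. 0.0ms @ 0 + 307.692ms (4/5)
2. 307.692ms @ 4/5 + 615.385ms (8/5)
3. 923.077ms @ 12/5 + 307.692ms (4/5)
4. 1230.769ms @ 16/5 + 307.692ms (4/5)

note 4 onset = 16/5b = 1230.769ms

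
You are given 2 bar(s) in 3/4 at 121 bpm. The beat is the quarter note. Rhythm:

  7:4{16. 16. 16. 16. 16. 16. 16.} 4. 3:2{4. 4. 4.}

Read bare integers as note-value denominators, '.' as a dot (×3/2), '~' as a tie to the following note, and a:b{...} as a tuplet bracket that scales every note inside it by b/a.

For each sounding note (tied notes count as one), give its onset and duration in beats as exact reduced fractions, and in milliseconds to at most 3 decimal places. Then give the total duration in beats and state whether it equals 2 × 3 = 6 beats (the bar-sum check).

1) 0.0ms=0b +106.257ms=3/14b
2) 106.257ms=3/14b +106.257ms=3/14b
3) 212.515ms=3/7b +106.257ms=3/14b
4) 318.772ms=9/14b +106.257ms=3/14b
5) 425.03ms=6/7b +106.257ms=3/14b
6) 531.287ms=15/14b +106.257ms=3/14b
7) 637.544ms=9/7b +106.257ms=3/14b
8) 743.802ms=3/2b +743.802ms=3/2b
9) 1487.603ms=3b +495.868ms=1b
10) 1983.471ms=4b +495.868ms=1b
11) 2479.339ms=5b +495.868ms=1b
Σ=6b of 6 (121bpm 3/4) — PASS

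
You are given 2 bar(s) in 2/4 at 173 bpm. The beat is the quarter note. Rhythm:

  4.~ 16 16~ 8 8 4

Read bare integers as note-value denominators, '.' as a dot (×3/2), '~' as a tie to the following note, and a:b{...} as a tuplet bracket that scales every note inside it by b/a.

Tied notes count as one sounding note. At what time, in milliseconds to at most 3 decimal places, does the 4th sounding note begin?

1. 0.0ms @ 0 + 606.936ms (7/4)
2. 606.936ms @ 7/4 + 260.116ms (3/4)
3. 867.052ms @ 5/2 + 173.41ms (1/2)
4. 1040.462ms @ 3 + 346.821ms (1)

note 4 onset = 3b = 1040.462ms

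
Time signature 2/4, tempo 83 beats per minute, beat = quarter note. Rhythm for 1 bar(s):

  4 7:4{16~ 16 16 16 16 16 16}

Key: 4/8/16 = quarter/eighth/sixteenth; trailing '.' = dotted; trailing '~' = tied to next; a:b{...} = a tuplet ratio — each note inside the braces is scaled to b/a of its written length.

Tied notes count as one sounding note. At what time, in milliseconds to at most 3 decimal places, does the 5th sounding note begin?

note 5 onset = 11/7b = 1135.972ms

1. 0.0ms @ 0 + 722.892ms (1)
2. 722.892ms @ 1 + 206.54ms (2/7)
3. 929.432ms @ 9/7 + 103.27ms (1/7)
4. 1032.702ms @ 10/7 + 103.27ms (1/7)
5. 1135.972ms @ 11/7 + 103.27ms (1/7)
6. 1239.243ms @ 12/7 + 103.27ms (1/7)
7. 1342.513ms @ 13/7 + 103.27ms (1/7)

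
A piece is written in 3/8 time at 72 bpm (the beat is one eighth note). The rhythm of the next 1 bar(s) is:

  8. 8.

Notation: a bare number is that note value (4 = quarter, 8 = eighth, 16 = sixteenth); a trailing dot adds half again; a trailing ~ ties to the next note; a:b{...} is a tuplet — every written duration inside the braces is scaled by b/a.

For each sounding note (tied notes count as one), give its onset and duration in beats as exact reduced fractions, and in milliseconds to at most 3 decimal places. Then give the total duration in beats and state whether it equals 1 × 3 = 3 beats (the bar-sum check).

1) 0.0ms=0b +1250.0ms=3/2b
2) 1250.0ms=3/2b +1250.0ms=3/2b
Σ=3b of 3 (72bpm 3/8) — PASS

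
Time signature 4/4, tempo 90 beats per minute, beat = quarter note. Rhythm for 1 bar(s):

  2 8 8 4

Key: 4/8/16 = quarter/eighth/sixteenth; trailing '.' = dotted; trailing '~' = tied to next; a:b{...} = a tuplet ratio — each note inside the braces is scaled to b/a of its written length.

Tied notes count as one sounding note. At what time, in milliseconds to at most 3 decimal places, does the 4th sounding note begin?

1. 0.0ms @ 0 + 1333.333ms (2)
2. 1333.333ms @ 2 + 333.333ms (1/2)
3. 1666.667ms @ 5/2 + 333.333ms (1/2)
4. 2000.0ms @ 3 + 666.667ms (1)

note 4 onset = 3b = 2000.0ms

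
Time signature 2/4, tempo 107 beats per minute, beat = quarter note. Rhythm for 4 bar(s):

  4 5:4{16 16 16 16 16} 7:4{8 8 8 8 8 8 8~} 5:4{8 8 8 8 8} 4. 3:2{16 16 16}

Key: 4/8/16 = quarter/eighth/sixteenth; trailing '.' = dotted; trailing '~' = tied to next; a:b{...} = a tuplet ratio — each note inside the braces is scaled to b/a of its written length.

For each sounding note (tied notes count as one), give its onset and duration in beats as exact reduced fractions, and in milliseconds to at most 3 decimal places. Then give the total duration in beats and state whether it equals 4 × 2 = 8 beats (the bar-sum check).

1) 0.0ms=0b +560.748ms=1b
2) 560.748ms=1b +112.15ms=1/5b
3) 672.897ms=6/5b +112.15ms=1/5b
4) 785.047ms=7/5b +112.15ms=1/5b
5) 897.196ms=8/5b +112.15ms=1/5b
6) 1009.346ms=9/5b +112.15ms=1/5b
7) 1121.495ms=2b +160.214ms=2/7b
8) 1281.709ms=16/7b +160.214ms=2/7b
9) 1441.923ms=18/7b +160.214ms=2/7b
10) 1602.136ms=20/7b +160.214ms=2/7b
11) 1762.35ms=22/7b +160.214ms=2/7b
12) 1922.563ms=24/7b +160.214ms=2/7b
13) 2082.777ms=26/7b +384.513ms=24/35b
14) 2467.29ms=22/5b +224.299ms=2/5b
15) 2691.589ms=24/5b +224.299ms=2/5b
16) 2915.888ms=26/5b +224.299ms=2/5b
17) 3140.187ms=28/5b +224.299ms=2/5b
18) 3364.486ms=6b +841.121ms=3/2b
19) 4205.607ms=15/2b +93.458ms=1/6b
20) 4299.065ms=23/3b +93.458ms=1/6b
21) 4392.523ms=47/6b +93.458ms=1/6b
Σ=8b of 8 (107bpm 2/4) — PASS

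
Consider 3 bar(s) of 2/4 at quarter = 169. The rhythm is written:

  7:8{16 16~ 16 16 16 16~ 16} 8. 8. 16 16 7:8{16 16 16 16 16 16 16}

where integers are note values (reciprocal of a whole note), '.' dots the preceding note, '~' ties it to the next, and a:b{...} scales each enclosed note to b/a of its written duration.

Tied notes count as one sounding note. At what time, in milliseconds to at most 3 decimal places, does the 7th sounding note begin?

1. 0.0ms @ 0 + 101.437ms (2/7)
2. 101.437ms @ 2/7 + 202.874ms (4/7)
3. 304.311ms @ 6/7 + 101.437ms (2/7)
4. 405.748ms @ 8/7 + 101.437ms (2/7)
5. 507.185ms @ 10/7 + 202.874ms (4/7)
6. 710.059ms @ 2 + 266.272ms (3/4)
7. 976.331ms @ 11/4 + 266.272ms (3/4)
8. 1242.604ms @ 7/2 + 88.757ms (1/4)
9. 1331.361ms @ 15/4 + 88.757ms (1/4)
10. 1420.118ms @ 4 + 101.437ms (2/7)
11. 1521.555ms @ 30/7 + 101.437ms (2/7)
12. 1622.992ms @ 32/7 + 101.437ms (2/7)
13. 1724.429ms @ 34/7 + 101.437ms (2/7)
14. 1825.866ms @ 36/7 + 101.437ms (2/7)
15. 1927.303ms @ 38/7 + 101.437ms (2/7)
16. 2028.74ms @ 40/7 + 101.437ms (2/7)

note 7 onset = 11/4b = 976.331ms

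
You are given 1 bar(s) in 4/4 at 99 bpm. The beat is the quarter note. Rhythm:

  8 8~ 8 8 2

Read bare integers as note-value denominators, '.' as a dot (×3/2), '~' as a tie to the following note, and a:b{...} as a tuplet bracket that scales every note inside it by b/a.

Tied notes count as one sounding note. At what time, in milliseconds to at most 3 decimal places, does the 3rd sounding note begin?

note 3 onset = 3/2b = 909.091ms

1. 0.0ms @ 0 + 303.03ms (1/2)
2. 303.03ms @ 1/2 + 606.061ms (1)
3. 909.091ms @ 3/2 + 303.03ms (1/2)
4. 1212.121ms @ 2 + 1212.121ms (2)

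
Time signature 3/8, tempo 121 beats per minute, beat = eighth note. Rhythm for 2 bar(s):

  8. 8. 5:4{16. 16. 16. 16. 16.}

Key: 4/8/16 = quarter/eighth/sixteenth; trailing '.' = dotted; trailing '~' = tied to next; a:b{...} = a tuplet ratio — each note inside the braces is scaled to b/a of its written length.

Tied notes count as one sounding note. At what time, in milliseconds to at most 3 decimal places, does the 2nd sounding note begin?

note 2 onset = 3/2b = 743.802ms

1. 0.0ms @ 0 + 743.802ms (3/2)
2. 743.802ms @ 3/2 + 743.802ms (3/2)
3. 1487.603ms @ 3 + 297.521ms (3/5)
4. 1785.124ms @ 18/5 + 297.521ms (3/5)
5. 2082.645ms @ 21/5 + 297.521ms (3/5)
6. 2380.165ms @ 24/5 + 297.521ms (3/5)
7. 2677.686ms @ 27/5 + 297.521ms (3/5)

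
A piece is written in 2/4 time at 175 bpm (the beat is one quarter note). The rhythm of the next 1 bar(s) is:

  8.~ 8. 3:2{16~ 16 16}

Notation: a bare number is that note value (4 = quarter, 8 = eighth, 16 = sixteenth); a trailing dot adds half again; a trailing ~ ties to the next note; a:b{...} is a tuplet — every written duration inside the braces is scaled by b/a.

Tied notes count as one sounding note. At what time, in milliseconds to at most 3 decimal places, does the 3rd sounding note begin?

note 3 onset = 11/6b = 628.571ms

1. 0.0ms @ 0 + 514.286ms (3/2)
2. 514.286ms @ 3/2 + 114.286ms (1/3)
3. 628.571ms @ 11/6 + 57.143ms (1/6)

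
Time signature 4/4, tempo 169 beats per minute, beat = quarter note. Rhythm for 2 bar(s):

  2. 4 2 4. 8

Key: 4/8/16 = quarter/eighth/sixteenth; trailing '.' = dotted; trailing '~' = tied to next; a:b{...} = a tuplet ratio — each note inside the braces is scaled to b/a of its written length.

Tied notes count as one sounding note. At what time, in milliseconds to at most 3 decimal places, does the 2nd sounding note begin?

1. 0.0ms @ 0 + 1065.089ms (3)
2. 1065.089ms @ 3 + 355.03ms (1)
3. 1420.118ms @ 4 + 710.059ms (2)
4. 2130.178ms @ 6 + 532.544ms (3/2)
5. 2662.722ms @ 15/2 + 177.515ms (1/2)

note 2 onset = 3b = 1065.089ms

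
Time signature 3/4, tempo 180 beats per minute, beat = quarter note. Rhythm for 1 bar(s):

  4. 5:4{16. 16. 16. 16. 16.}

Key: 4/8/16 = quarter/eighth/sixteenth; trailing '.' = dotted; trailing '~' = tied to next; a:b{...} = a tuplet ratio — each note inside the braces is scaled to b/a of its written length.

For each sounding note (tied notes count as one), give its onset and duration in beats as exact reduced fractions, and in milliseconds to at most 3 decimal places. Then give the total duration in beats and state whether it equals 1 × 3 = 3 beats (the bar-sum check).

1) 0.0ms=0b +500.0ms=3/2b
2) 500.0ms=3/2b +100.0ms=3/10b
3) 600.0ms=9/5b +100.0ms=3/10b
4) 700.0ms=21/10b +100.0ms=3/10b
5) 800.0ms=12/5b +100.0ms=3/10b
6) 900.0ms=27/10b +100.0ms=3/10b
Σ=3b of 3 (180bpm 3/4) — PASS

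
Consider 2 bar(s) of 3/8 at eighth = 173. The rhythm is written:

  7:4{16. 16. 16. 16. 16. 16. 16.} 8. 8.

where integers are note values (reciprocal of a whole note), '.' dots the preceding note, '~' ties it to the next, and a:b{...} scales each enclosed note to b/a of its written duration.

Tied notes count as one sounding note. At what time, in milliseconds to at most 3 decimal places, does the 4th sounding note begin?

note 4 onset = 9/7b = 445.912ms

1. 0.0ms @ 0 + 148.637ms (3/7)
2. 148.637ms @ 3/7 + 148.637ms (3/7)
3. 297.275ms @ 6/7 + 148.637ms (3/7)
4. 445.912ms @ 9/7 + 148.637ms (3/7)
5. 594.55ms @ 12/7 + 148.637ms (3/7)
6. 743.187ms @ 15/7 + 148.637ms (3/7)
7. 891.825ms @ 18/7 + 148.637ms (3/7)
8. 1040.462ms @ 3 + 520.231ms (3/2)
9. 1560.694ms @ 9/2 + 520.231ms (3/2)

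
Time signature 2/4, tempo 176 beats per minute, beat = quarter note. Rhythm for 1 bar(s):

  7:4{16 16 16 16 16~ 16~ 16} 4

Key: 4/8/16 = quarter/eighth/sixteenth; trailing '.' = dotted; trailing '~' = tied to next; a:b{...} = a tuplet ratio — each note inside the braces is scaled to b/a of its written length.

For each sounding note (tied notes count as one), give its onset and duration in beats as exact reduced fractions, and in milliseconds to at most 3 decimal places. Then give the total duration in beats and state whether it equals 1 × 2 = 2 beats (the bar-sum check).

1) 0.0ms=0b +48.701ms=1/7b
2) 48.701ms=1/7b +48.701ms=1/7b
3) 97.403ms=2/7b +48.701ms=1/7b
4) 146.104ms=3/7b +48.701ms=1/7b
5) 194.805ms=4/7b +146.104ms=3/7b
6) 340.909ms=1b +340.909ms=1b
Σ=2b of 2 (176bpm 2/4) — PASS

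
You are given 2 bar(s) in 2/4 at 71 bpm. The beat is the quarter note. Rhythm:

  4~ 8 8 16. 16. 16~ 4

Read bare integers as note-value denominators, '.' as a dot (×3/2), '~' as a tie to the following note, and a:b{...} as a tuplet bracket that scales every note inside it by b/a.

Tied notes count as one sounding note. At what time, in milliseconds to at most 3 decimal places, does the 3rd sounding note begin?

1. 0.0ms @ 0 + 1267.606ms (3/2)
2. 1267.606ms @ 3/2 + 422.535ms (1/2)
3. 1690.141ms @ 2 + 316.901ms (3/8)
4. 2007.042ms @ 19/8 + 316.901ms (3/8)
5. 2323.944ms @ 11/4 + 1056.338ms (5/4)

note 3 onset = 2b = 1690.141ms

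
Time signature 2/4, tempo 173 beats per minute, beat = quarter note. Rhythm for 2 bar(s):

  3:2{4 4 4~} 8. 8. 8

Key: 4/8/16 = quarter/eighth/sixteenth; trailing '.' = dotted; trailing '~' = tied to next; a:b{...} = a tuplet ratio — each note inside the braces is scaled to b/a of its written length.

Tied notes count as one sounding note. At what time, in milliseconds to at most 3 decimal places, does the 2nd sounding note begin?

note 2 onset = 2/3b = 231.214ms

1. 0.0ms @ 0 + 231.214ms (2/3)
2. 231.214ms @ 2/3 + 231.214ms (2/3)
3. 462.428ms @ 4/3 + 491.329ms (17/12)
4. 953.757ms @ 11/4 + 260.116ms (3/4)
5. 1213.873ms @ 7/2 + 173.41ms (1/2)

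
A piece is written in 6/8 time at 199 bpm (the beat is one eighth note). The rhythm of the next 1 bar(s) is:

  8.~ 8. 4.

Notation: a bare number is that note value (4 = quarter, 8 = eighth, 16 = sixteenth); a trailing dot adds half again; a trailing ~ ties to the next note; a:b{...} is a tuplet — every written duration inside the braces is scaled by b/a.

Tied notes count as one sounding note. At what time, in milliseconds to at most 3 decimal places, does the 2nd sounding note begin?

1. 0.0ms @ 0 + 904.523ms (3)
2. 904.523ms @ 3 + 904.523ms (3)

note 2 onset = 3b = 904.523ms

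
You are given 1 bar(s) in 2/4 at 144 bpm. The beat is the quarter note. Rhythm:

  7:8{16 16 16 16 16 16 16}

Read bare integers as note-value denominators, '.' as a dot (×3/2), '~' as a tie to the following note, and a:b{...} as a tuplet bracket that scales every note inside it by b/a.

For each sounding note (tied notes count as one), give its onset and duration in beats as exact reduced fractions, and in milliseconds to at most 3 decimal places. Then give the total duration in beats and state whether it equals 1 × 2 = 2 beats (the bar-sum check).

1) 0.0ms=0b +119.048ms=2/7b
2) 119.048ms=2/7b +119.048ms=2/7b
3) 238.095ms=4/7b +119.048ms=2/7b
4) 357.143ms=6/7b +119.048ms=2/7b
5) 476.19ms=8/7b +119.048ms=2/7b
6) 595.238ms=10/7b +119.048ms=2/7b
7) 714.286ms=12/7b +119.048ms=2/7b
Σ=2b of 2 (144bpm 2/4) — PASS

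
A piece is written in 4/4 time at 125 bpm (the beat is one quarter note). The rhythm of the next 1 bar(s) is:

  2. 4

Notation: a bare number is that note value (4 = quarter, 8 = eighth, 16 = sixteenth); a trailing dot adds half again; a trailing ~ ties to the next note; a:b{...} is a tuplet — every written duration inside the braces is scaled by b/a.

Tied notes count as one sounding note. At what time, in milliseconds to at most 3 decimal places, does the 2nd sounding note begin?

note 2 onset = 3b = 1440.0ms

1. 0.0ms @ 0 + 1440.0ms (3)
2. 1440.0ms @ 3 + 480.0ms (1)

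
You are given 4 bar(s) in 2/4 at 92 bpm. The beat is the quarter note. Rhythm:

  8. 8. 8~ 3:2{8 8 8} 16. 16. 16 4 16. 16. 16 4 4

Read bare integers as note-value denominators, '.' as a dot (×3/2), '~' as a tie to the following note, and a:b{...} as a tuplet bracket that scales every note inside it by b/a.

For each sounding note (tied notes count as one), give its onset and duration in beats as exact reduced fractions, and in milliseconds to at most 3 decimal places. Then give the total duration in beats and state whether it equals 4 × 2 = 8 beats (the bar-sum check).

1) 0.0ms=0b +489.13ms=3/4b
2) 489.13ms=3/4b +489.13ms=3/4b
3) 978.261ms=3/2b +543.478ms=5/6b
4) 1521.739ms=7/3b +217.391ms=1/3b
5) 1739.13ms=8/3b +217.391ms=1/3b
6) 1956.522ms=3b +244.565ms=3/8b
7) 2201.087ms=27/8b +244.565ms=3/8b
8) 2445.652ms=15/4b +163.043ms=1/4b
9) 2608.696ms=4b +652.174ms=1b
10) 3260.87ms=5b +244.565ms=3/8b
11) 3505.435ms=43/8b +244.565ms=3/8b
12) 3750.0ms=23/4b +163.043ms=1/4b
13) 3913.043ms=6b +652.174ms=1b
14) 4565.217ms=7b +652.174ms=1b
Σ=8b of 8 (92bpm 2/4) — PASS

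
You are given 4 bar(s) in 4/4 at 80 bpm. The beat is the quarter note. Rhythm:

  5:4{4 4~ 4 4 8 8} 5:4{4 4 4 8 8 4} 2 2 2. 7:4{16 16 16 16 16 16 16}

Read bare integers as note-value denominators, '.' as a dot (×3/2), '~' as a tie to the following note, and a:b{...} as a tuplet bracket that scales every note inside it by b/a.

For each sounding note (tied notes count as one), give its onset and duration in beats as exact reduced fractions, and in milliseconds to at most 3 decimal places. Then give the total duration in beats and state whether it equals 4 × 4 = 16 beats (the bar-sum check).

1) 0.0ms=0b +600.0ms=4/5b
2) 600.0ms=4/5b +1200.0ms=8/5b
3) 1800.0ms=12/5b +600.0ms=4/5b
4) 2400.0ms=16/5b +300.0ms=2/5b
5) 2700.0ms=18/5b +300.0ms=2/5b
6) 3000.0ms=4b +600.0ms=4/5b
7) 3600.0ms=24/5b +600.0ms=4/5b
8) 4200.0ms=28/5b +600.0ms=4/5b
9) 4800.0ms=32/5b +300.0ms=2/5b
10) 5100.0ms=34/5b +300.0ms=2/5b
11) 5400.0ms=36/5b +600.0ms=4/5b
12) 6000.0ms=8b +1500.0ms=2b
13) 7500.0ms=10b +1500.0ms=2b
14) 9000.0ms=12b +2250.0ms=3b
15) 11250.0ms=15b +107.143ms=1/7b
16) 11357.143ms=106/7b +107.143ms=1/7b
17) 11464.286ms=107/7b +107.143ms=1/7b
18) 11571.429ms=108/7b +107.143ms=1/7b
19) 11678.571ms=109/7b +107.143ms=1/7b
20) 11785.714ms=110/7b +107.143ms=1/7b
21) 11892.857ms=111/7b +107.143ms=1/7b
Σ=16b of 16 (80bpm 4/4) — PASS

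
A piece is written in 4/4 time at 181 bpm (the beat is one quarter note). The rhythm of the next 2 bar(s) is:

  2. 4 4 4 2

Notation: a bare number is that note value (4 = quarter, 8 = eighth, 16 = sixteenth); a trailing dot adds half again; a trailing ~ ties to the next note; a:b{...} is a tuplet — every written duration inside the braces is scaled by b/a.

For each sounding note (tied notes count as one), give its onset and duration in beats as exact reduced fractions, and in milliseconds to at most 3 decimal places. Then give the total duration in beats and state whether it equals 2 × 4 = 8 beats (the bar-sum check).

1) 0.0ms=0b +994.475ms=3b
2) 994.475ms=3b +331.492ms=1b
3) 1325.967ms=4b +331.492ms=1b
4) 1657.459ms=5b +331.492ms=1b
5) 1988.95ms=6b +662.983ms=2b
Σ=8b of 8 (181bpm 4/4) — PASS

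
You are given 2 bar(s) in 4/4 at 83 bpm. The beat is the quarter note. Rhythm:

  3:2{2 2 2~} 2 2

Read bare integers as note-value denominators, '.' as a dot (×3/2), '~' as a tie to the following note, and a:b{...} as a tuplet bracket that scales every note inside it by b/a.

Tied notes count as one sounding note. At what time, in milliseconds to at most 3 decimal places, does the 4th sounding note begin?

note 4 onset = 6b = 4337.349ms

1. 0.0ms @ 0 + 963.855ms (4/3)
2. 963.855ms @ 4/3 + 963.855ms (4/3)
3. 1927.711ms @ 8/3 + 2409.639ms (10/3)
4. 4337.349ms @ 6 + 1445.783ms (2)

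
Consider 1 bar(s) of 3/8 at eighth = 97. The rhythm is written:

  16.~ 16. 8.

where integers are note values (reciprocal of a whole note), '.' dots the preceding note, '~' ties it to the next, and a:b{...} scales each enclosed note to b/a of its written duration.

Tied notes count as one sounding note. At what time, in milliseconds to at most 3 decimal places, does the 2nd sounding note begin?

1. 0.0ms @ 0 + 927.835ms (3/2)
2. 927.835ms @ 3/2 + 927.835ms (3/2)

note 2 onset = 3/2b = 927.835ms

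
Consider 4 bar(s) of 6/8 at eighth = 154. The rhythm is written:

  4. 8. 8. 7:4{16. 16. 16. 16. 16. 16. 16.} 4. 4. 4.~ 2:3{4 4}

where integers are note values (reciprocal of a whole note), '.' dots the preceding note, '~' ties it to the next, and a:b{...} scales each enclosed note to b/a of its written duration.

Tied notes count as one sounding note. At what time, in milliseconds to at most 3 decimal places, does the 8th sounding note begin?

note 8 onset = 54/7b = 3005.566ms

1. 0.0ms @ 0 + 1168.831ms (3)
2. 1168.831ms @ 3 + 584.416ms (3/2)
3. 1753.247ms @ 9/2 + 584.416ms (3/2)
4. 2337.662ms @ 6 + 166.976ms (3/7)
5. 2504.638ms @ 45/7 + 166.976ms (3/7)
6. 2671.614ms @ 48/7 + 166.976ms (3/7)
7. 2838.59ms @ 51/7 + 166.976ms (3/7)
8. 3005.566ms @ 54/7 + 166.976ms (3/7)
9. 3172.542ms @ 57/7 + 166.976ms (3/7)
10. 3339.518ms @ 60/7 + 166.976ms (3/7)
11. 3506.494ms @ 9 + 1168.831ms (3)
12. 4675.325ms @ 12 + 1168.831ms (3)
13. 5844.156ms @ 15 + 2337.662ms (6)
14. 8181.818ms @ 21 + 1168.831ms (3)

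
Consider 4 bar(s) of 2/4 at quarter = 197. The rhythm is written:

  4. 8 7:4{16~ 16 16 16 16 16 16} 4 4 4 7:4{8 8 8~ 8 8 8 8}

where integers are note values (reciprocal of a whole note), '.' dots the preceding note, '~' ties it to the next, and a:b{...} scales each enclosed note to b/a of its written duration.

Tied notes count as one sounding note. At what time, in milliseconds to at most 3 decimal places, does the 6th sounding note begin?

note 6 onset = 18/7b = 783.176ms

1. 0.0ms @ 0 + 456.853ms (3/2)
2. 456.853ms @ 3/2 + 152.284ms (1/2)
3. 609.137ms @ 2 + 87.02ms (2/7)
4. 696.157ms @ 16/7 + 43.51ms (1/7)
5. 739.666ms @ 17/7 + 43.51ms (1/7)
6. 783.176ms @ 18/7 + 43.51ms (1/7)
7. 826.686ms @ 19/7 + 43.51ms (1/7)
8. 870.196ms @ 20/7 + 43.51ms (1/7)
9. 913.706ms @ 3 + 304.569ms (1)
10. 1218.274ms @ 4 + 304.569ms (1)
11. 1522.843ms @ 5 + 304.569ms (1)
12. 1827.411ms @ 6 + 87.02ms (2/7)
13. 1914.431ms @ 44/7 + 87.02ms (2/7)
14. 2001.45ms @ 46/7 + 174.039ms (4/7)
15. 2175.489ms @ 50/7 + 87.02ms (2/7)
16. 2262.509ms @ 52/7 + 87.02ms (2/7)
17. 2349.529ms @ 54/7 + 87.02ms (2/7)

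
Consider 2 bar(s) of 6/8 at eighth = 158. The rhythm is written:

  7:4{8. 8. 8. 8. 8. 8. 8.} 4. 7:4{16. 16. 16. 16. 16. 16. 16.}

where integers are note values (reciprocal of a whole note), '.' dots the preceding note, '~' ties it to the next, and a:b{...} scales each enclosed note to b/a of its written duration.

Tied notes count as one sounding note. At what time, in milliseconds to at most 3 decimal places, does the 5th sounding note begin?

note 5 onset = 24/7b = 1301.989ms

1. 0.0ms @ 0 + 325.497ms (6/7)
2. 325.497ms @ 6/7 + 325.497ms (6/7)
3. 650.995ms @ 12/7 + 325.497ms (6/7)
4. 976.492ms @ 18/7 + 325.497ms (6/7)
5. 1301.989ms @ 24/7 + 325.497ms (6/7)
6. 1627.486ms @ 30/7 + 325.497ms (6/7)
7. 1952.984ms @ 36/7 + 325.497ms (6/7)
8. 2278.481ms @ 6 + 1139.241ms (3)
9. 3417.722ms @ 9 + 162.749ms (3/7)
10. 3580.47ms @ 66/7 + 162.749ms (3/7)
11. 3743.219ms @ 69/7 + 162.749ms (3/7)
12. 3905.967ms @ 72/7 + 162.749ms (3/7)
13. 4068.716ms @ 75/7 + 162.749ms (3/7)
14. 4231.465ms @ 78/7 + 162.749ms (3/7)
15. 4394.213ms @ 81/7 + 162.749ms (3/7)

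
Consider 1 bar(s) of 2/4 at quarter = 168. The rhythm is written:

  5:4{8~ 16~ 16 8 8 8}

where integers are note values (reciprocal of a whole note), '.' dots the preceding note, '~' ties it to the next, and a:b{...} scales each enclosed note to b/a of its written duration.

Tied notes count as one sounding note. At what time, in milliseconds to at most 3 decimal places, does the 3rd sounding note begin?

note 3 onset = 6/5b = 428.571ms

1. 0.0ms @ 0 + 285.714ms (4/5)
2. 285.714ms @ 4/5 + 142.857ms (2/5)
3. 428.571ms @ 6/5 + 142.857ms (2/5)
4. 571.429ms @ 8/5 + 142.857ms (2/5)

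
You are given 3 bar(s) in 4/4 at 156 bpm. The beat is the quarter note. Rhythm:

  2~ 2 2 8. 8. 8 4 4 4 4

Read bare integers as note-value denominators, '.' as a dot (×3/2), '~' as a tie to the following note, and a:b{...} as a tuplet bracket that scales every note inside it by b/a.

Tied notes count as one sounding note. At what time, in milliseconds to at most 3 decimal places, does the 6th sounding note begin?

1. 0.0ms @ 0 + 1538.462ms (4)
2. 1538.462ms @ 4 + 769.231ms (2)
3. 2307.692ms @ 6 + 288.462ms (3/4)
4. 2596.154ms @ 27/4 + 288.462ms (3/4)
5. 2884.615ms @ 15/2 + 192.308ms (1/2)
6. 3076.923ms @ 8 + 384.615ms (1)
7. 3461.538ms @ 9 + 384.615ms (1)
8. 3846.154ms @ 10 + 384.615ms (1)
9. 4230.769ms @ 11 + 384.615ms (1)

note 6 onset = 8b = 3076.923ms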